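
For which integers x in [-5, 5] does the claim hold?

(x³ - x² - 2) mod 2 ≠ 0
For a polynomial with integer coefficients, its value mod 2 depends only on x mod 2, so it suffices to check one representative of each residue class, x = 0, 1:
x = 0: LHS = (0³ - 0² - 2) mod 2 = (-2) mod 2 = 0; 0 ≠ 0 — FAILS
x = 1: LHS = (1³ - 1² - 2) mod 2 = (-2) mod 2 = 0; 0 ≠ 0 — FAILS
The relation fails in every residue class, so the claimed relation (≠) fails for every integer in [-5, 5].

Answer: None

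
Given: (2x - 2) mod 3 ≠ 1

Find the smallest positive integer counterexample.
Testing positive integers:
x = 1: LHS = (2·1 - 2) mod 3 = 0 mod 3 = 0; 0 ≠ 1 — holds
x = 2: LHS = (2·2 - 2) mod 3 = 2 mod 3 = 2; 2 ≠ 1 — holds
x = 3: LHS = (2·3 - 2) mod 3 = 4 mod 3 = 1; 1 ≠ 1 — FAILS  ← smallest positive counterexample

Answer: x = 3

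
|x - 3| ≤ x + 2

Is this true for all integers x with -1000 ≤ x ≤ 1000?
The claim fails at x = 0:
x = 0: LHS = |0 - 3| = |-3| = 3, RHS = 0 + 2 = 2; 3 ≤ 2 — FAILS

Because a single integer refutes it, the statement is false.

Answer: False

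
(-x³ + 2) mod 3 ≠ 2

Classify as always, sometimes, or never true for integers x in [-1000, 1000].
Holds at x = 1: LHS = (-1³ + 2) mod 3 = 1 mod 3 = 1; 1 ≠ 2 — holds
Fails at x = 0: LHS = (-0³ + 2) mod 3 = 2 mod 3 = 2; 2 ≠ 2 — FAILS
It is satisfied by some integers in the range but not all.

Answer: Sometimes true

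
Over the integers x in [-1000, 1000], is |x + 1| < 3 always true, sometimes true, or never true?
Holds at x = 0: LHS = |0 + 1| = |1| = 1; 1 < 3 — holds
Fails at x = 2: LHS = |2 + 1| = |3| = 3; 3 < 3 — FAILS
It is satisfied by some integers in the range but not all.

Answer: Sometimes true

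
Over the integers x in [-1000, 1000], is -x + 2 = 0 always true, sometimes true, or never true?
Holds at x = 2: LHS = -2 + 2 = 0; 0 = 0 — holds
Fails at x = 0: LHS = -0 + 2 = 2; 2 = 0 — FAILS
It is satisfied by some integers in the range but not all.

Answer: Sometimes true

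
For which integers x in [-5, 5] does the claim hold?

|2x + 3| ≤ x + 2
Holds for: {-1}
Fails for: {-5, -4, -3, -2, 0, 1, 2, 3, 4, 5}

Answer: {-1}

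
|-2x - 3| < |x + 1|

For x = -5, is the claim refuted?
Substitute x = -5 into the relation:
x = -5: LHS = |-2·(-5) - 3| = |7| = 7, RHS = |(-5) + 1| = |-4| = 4; 7 < 4 — FAILS

Since the claim fails at x = -5, this value is a counterexample.

Answer: Yes, x = -5 is a counterexample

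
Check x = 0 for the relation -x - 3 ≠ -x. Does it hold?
x = 0: LHS = -0 - 3 = -3, RHS = -0 = 0; -3 ≠ 0 — holds

The relation is satisfied at x = 0.

Answer: Yes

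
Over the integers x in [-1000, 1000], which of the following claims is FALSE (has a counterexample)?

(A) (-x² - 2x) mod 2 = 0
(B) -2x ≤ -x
(A) x = 1: LHS = (-1² - 2·1) mod 2 = (-3) mod 2 = 1; 1 = 0 — FAILS
(B) x = -1: LHS = -2·(-1) = 2, RHS = -(-1) = 1; 2 ≤ 1 — FAILS

Answer: Both A and B are false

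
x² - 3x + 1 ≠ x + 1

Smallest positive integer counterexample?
Testing positive integers:
x = 1: LHS = 1² - 3·1 + 1 = -1, RHS = 1 + 1 = 2; -1 ≠ 2 — holds
x = 2: LHS = 2² - 3·2 + 1 = -1, RHS = 2 + 1 = 3; -1 ≠ 3 — holds
x = 3: LHS = 3² - 3·3 + 1 = 1, RHS = 3 + 1 = 4; 1 ≠ 4 — holds
x = 4: LHS = 4² - 3·4 + 1 = 5, RHS = 4 + 1 = 5; 5 ≠ 5 — FAILS  ← smallest positive counterexample

Answer: x = 4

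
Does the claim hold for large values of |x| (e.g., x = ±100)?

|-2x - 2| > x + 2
x = 100: LHS = |-2·100 - 2| = |-202| = 202, RHS = 100 + 2 = 102; 202 > 102 — holds
x = -100: LHS = |-2·(-100) - 2| = |198| = 198, RHS = (-100) + 2 = -98; 198 > -98 — holds

Answer: Yes, holds for both x = 100 and x = -100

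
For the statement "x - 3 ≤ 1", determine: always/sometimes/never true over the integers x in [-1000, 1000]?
Holds at x = 0: LHS = 0 - 3 = -3; -3 ≤ 1 — holds
Fails at x = 5: LHS = 5 - 3 = 2; 2 ≤ 1 — FAILS
It is satisfied by some integers in the range but not all.

Answer: Sometimes true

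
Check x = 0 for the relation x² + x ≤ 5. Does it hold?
x = 0: LHS = 0² + 0 = 0; 0 ≤ 5 — holds

The relation is satisfied at x = 0.

Answer: Yes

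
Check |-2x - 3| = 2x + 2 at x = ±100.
x = 100: LHS = |-2·100 - 3| = |-203| = 203, RHS = 2·100 + 2 = 202; 203 = 202 — FAILS
x = -100: LHS = |-2·(-100) - 3| = |197| = 197, RHS = 2·(-100) + 2 = -198; 197 = -198 — FAILS

Answer: No, fails for both x = 100 and x = -100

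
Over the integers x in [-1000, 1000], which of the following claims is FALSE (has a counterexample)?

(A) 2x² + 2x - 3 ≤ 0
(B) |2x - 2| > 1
(A) x = 1: LHS = 2·1² + 2·1 - 3 = 1; 1 ≤ 0 — FAILS
(B) x = 1: LHS = |2·1 - 2| = |0| = 0; 0 > 1 — FAILS

Answer: Both A and B are false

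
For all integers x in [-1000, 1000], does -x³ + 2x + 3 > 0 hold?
The claim fails at x = 2:
x = 2: LHS = -2³ + 2·2 + 3 = -1; -1 > 0 — FAILS

Because a single integer refutes it, the statement is false.

Answer: False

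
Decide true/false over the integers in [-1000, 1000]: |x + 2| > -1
An absolute value is never negative, so the left side is ≥ 0 for every x, while the right side is -1. Tightest case in [-1000, 1000] is x = -2:
x = -2: LHS = |(-2) + 2| = |0| = 0; 0 > -1 — holds
Hence LHS − RHS is never zero or negative, i.e. LHS > RHS throughout, so the relation holds for every integer in [-1000, 1000].

No counterexample exists.

Answer: True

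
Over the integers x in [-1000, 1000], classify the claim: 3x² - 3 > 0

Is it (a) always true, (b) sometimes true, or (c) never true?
Holds at x = 2: LHS = 3·2² - 3 = 9; 9 > 0 — holds
Fails at x = 0: LHS = 3·0² - 3 = -3; -3 > 0 — FAILS
It is satisfied by some integers in the range but not all.

Answer: Sometimes true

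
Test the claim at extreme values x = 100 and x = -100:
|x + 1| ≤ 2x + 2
x = 100: LHS = |100 + 1| = |101| = 101, RHS = 2·100 + 2 = 202; 101 ≤ 202 — holds
x = -100: LHS = |(-100) + 1| = |-99| = 99, RHS = 2·(-100) + 2 = -198; 99 ≤ -198 — FAILS

Answer: Partially: holds for x = 100, fails for x = -100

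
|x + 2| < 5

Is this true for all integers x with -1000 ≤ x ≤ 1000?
The claim fails at x = 3:
x = 3: LHS = |3 + 2| = |5| = 5; 5 < 5 — FAILS

Because a single integer refutes it, the statement is false.

Answer: False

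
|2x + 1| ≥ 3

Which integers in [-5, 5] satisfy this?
Holds for: {-5, -4, -3, -2, 1, 2, 3, 4, 5}
Fails for: {-1, 0}

Answer: {-5, -4, -3, -2, 1, 2, 3, 4, 5}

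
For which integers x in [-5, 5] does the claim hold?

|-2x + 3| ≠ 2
Track d = LHS − RHS over the integers in [-5, 5]. Equality would need d = 0, but d changes sign only between consecutive integers, jumping over 0:
x = 0: LHS = |-2·0 + 3| = |3| = 3; 3 ≠ 2 — holds  (d = 1)
x = 1: LHS = |-2·1 + 3| = |1| = 1; 1 ≠ 2 — holds  (d = -1)
x = 2: LHS = |-2·2 + 3| = |-1| = 1; 1 ≠ 2 — holds  (d = -1)
x = 3: LHS = |-2·3 + 3| = |-3| = 3; 3 ≠ 2 — holds  (d = 1)
Away from these crossings d keeps a constant sign, and checking every integer in [-5, 5] confirms d ≠ 0 throughout. Hence the two sides are never equal, so the relation holds for every integer in [-5, 5].

Answer: All integers in [-5, 5]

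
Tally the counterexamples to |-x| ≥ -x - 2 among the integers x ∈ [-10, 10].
Over all integers in [-10, 10], LHS − RHS is smallest at x = 0, where it equals 2:
x = 0: LHS = |-0| = |0| = 0, RHS = -0 - 2 = -2; 0 ≥ -2 — holds
At the ends of the range:
x = -10: LHS = |-(-10)| = |10| = 10, RHS = -(-10) - 2 = 8; 10 ≥ 8 — holds
x = 10: LHS = |-10| = 10, RHS = -10 - 2 = -12; 10 ≥ -12 — holds
Hence LHS − RHS is never negative, i.e. LHS ≥ RHS throughout, so the relation holds for every integer in [-10, 10].

No counterexample appears in that range.

Answer: 0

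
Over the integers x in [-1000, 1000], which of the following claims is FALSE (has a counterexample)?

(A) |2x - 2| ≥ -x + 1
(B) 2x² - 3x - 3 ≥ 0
(A) Over all integers in [-1000, 1000], LHS − RHS is smallest at x = 1, where it equals 0:
x = 1: LHS = |2·1 - 2| = |0| = 0, RHS = -1 + 1 = 0; 0 ≥ 0 — holds
At the ends of the range:
x = -1000: LHS = |2·(-1000) - 2| = |-2002| = 2002, RHS = -(-1000) + 1 = 1001; 2002 ≥ 1001 — holds
x = 1000: LHS = |2·1000 - 2| = |1998| = 1998, RHS = -1000 + 1 = -999; 1998 ≥ -999 — holds
Hence LHS − RHS is never negative, i.e. LHS ≥ RHS throughout, so the relation holds for every integer in [-1000, 1000].

(B) x = 0: LHS = 2·0² - 3·0 - 3 = -3; -3 ≥ 0 — FAILS

Only (B) has a counterexample.

Answer: B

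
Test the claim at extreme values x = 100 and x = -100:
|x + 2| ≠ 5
x = 100: LHS = |100 + 2| = |102| = 102; 102 ≠ 5 — holds
x = -100: LHS = |(-100) + 2| = |-98| = 98; 98 ≠ 5 — holds

Answer: Yes, holds for both x = 100 and x = -100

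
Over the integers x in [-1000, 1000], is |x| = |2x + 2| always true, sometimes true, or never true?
Holds at x = -2: LHS = |-2| = 2, RHS = |2·(-2) + 2| = |-2| = 2; 2 = 2 — holds
Fails at x = 0: LHS = |0| = 0, RHS = |2·0 + 2| = |2| = 2; 0 = 2 — FAILS
It is satisfied by some integers in the range but not all.

Answer: Sometimes true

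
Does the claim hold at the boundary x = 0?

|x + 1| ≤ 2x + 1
x = 0: LHS = |0 + 1| = |1| = 1, RHS = 2·0 + 1 = 1; 1 ≤ 1 — holds

The relation is satisfied at x = 0.

Answer: Yes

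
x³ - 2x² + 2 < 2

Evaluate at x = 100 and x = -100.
x = 100: LHS = 100³ - 2·100² + 2 = 980002; 980002 < 2 — FAILS
x = -100: LHS = (-100)³ - 2·(-100)² + 2 = -1019998; -1019998 < 2 — holds

Answer: Partially: fails for x = 100, holds for x = -100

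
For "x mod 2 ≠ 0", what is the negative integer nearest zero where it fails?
Testing negative integers from -1 downward:
x = -1: LHS = (-1) mod 2 = 1; 1 ≠ 0 — holds
x = -2: LHS = (-2) mod 2 = 0; 0 ≠ 0 — FAILS  ← closest negative counterexample to 0

Answer: x = -2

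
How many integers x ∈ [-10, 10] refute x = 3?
Counterexamples in [-10, 10]: {-10, -9, -8, -7, -6, -5, -4, -3, -2, -1, 0, 1, 2, 4, 5, 6, 7, 8, 9, 10}.

Counting them gives 20 values.

Answer: 20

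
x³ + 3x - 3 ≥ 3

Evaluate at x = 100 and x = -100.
x = 100: LHS = 100³ + 3·100 - 3 = 1000297; 1000297 ≥ 3 — holds
x = -100: LHS = (-100)³ + 3·(-100) - 3 = -1000303; -1000303 ≥ 3 — FAILS

Answer: Partially: holds for x = 100, fails for x = -100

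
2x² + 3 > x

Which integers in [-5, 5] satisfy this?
Over all integers in [-5, 5], LHS − RHS is smallest at x = 0, where it equals 3:
x = 0: LHS = 2·0² + 3 = 3; 3 > 0 — holds
At the ends of the range:
x = -5: LHS = 2·(-5)² + 3 = 53; 53 > -5 — holds
x = 5: LHS = 2·5² + 3 = 53; 53 > 5 — holds
Hence LHS − RHS is never zero or negative, i.e. LHS > RHS throughout, so the relation holds for every integer in [-5, 5].

Answer: All integers in [-5, 5]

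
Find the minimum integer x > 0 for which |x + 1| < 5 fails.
Testing positive integers:
x = 1: LHS = |1 + 1| = |2| = 2; 2 < 5 — holds
x = 2: LHS = |2 + 1| = |3| = 3; 3 < 5 — holds
x = 3: LHS = |3 + 1| = |4| = 4; 4 < 5 — holds
x = 4: LHS = |4 + 1| = |5| = 5; 5 < 5 — FAILS  ← smallest positive counterexample

Answer: x = 4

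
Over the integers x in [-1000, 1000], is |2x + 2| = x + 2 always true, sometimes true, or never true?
Holds at x = 0: LHS = |2·0 + 2| = |2| = 2, RHS = 0 + 2 = 2; 2 = 2 — holds
Fails at x = 1: LHS = |2·1 + 2| = |4| = 4, RHS = 1 + 2 = 3; 4 = 3 — FAILS
It is satisfied by some integers in the range but not all.

Answer: Sometimes true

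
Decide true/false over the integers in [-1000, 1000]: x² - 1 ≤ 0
The claim fails at x = 2:
x = 2: LHS = 2² - 1 = 3; 3 ≤ 0 — FAILS

Because a single integer refutes it, the statement is false.

Answer: False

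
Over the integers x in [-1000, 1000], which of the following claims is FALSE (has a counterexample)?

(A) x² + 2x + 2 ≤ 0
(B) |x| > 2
(A) x = 0: LHS = 0² + 2·0 + 2 = 2; 2 ≤ 0 — FAILS
(B) x = 0: LHS = |0| = 0; 0 > 2 — FAILS

Answer: Both A and B are false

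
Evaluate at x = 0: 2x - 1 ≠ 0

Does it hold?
x = 0: LHS = 2·0 - 1 = -1; -1 ≠ 0 — holds

The relation is satisfied at x = 0.

Answer: Yes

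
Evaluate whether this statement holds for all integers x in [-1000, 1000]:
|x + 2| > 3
The claim fails at x = 0:
x = 0: LHS = |0 + 2| = |2| = 2; 2 > 3 — FAILS

Because a single integer refutes it, the statement is false.

Answer: False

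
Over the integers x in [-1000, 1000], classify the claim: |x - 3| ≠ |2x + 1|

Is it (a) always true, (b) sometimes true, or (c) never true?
Holds at x = 0: LHS = |0 - 3| = |-3| = 3, RHS = |2·0 + 1| = |1| = 1; 3 ≠ 1 — holds
Fails at x = -4: LHS = |(-4) - 3| = |-7| = 7, RHS = |2·(-4) + 1| = |-7| = 7; 7 ≠ 7 — FAILS
It is satisfied by some integers in the range but not all.

Answer: Sometimes true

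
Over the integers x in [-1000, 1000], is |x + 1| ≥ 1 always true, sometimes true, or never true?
Holds at x = 0: LHS = |0 + 1| = |1| = 1; 1 ≥ 1 — holds
Fails at x = -1: LHS = |(-1) + 1| = |0| = 0; 0 ≥ 1 — FAILS
It is satisfied by some integers in the range but not all.

Answer: Sometimes true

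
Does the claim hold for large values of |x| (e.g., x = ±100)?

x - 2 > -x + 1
x = 100: LHS = 100 - 2 = 98, RHS = -100 + 1 = -99; 98 > -99 — holds
x = -100: LHS = (-100) - 2 = -102, RHS = -(-100) + 1 = 101; -102 > 101 — FAILS

Answer: Partially: holds for x = 100, fails for x = -100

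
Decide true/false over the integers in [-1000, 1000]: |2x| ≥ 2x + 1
The claim fails at x = 0:
x = 0: LHS = |2·0| = |0| = 0, RHS = 2·0 + 1 = 1; 0 ≥ 1 — FAILS

Because a single integer refutes it, the statement is false.

Answer: False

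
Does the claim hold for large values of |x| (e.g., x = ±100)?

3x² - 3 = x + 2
x = 100: LHS = 3·100² - 3 = 29997, RHS = 100 + 2 = 102; 29997 = 102 — FAILS
x = -100: LHS = 3·(-100)² - 3 = 29997, RHS = (-100) + 2 = -98; 29997 = -98 — FAILS

Answer: No, fails for both x = 100 and x = -100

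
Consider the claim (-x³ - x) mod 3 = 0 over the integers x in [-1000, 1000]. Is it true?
The claim fails at x = 1:
x = 1: LHS = (-1³ - 1) mod 3 = (-2) mod 3 = 1; 1 = 0 — FAILS

Because a single integer refutes it, the statement is false.

Answer: False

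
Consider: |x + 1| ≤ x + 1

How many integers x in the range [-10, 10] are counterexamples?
Counterexamples in [-10, 10]: {-10, -9, -8, -7, -6, -5, -4, -3, -2}.

Counting them gives 9 values.

Answer: 9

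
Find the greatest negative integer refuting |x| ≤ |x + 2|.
Testing negative integers from -1 downward:
x = -1: LHS = |-1| = 1, RHS = |(-1) + 2| = |1| = 1; 1 ≤ 1 — holds
x = -2: LHS = |-2| = 2, RHS = |(-2) + 2| = |0| = 0; 2 ≤ 0 — FAILS  ← closest negative counterexample to 0

Answer: x = -2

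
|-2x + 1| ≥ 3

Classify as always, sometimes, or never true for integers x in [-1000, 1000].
Holds at x = -1: LHS = |-2·(-1) + 1| = |3| = 3; 3 ≥ 3 — holds
Fails at x = 0: LHS = |-2·0 + 1| = |1| = 1; 1 ≥ 3 — FAILS
It is satisfied by some integers in the range but not all.

Answer: Sometimes true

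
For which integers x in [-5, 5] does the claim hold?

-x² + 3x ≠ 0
Holds for: {-5, -4, -3, -2, -1, 1, 2, 4, 5}
Fails for: {0, 3}

Answer: {-5, -4, -3, -2, -1, 1, 2, 4, 5}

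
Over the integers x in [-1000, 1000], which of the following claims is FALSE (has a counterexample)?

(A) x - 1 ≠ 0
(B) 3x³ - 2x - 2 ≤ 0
(A) x = 1: LHS = 1 - 1 = 0; 0 ≠ 0 — FAILS
(B) x = 2: LHS = 3·2³ - 2·2 - 2 = 18; 18 ≤ 0 — FAILS

Answer: Both A and B are false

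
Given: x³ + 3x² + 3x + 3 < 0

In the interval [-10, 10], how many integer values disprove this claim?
Counterexamples in [-10, 10]: {-2, -1, 0, 1, 2, 3, 4, 5, 6, 7, 8, 9, 10}.

Counting them gives 13 values.

Answer: 13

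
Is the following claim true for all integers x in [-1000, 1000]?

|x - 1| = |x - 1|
LHS − RHS = 0 at every integer in [-1000, 1000]; the two sides always agree. For instance:
x = -1000: LHS = |(-1000) - 1| = |-1001| = 1001, RHS = |(-1000) - 1| = |-1001| = 1001; 1001 = 1001 — holds
x = 0: LHS = |0 - 1| = |-1| = 1, RHS = |0 - 1| = |-1| = 1; 1 = 1 — holds
x = 1000: LHS = |1000 - 1| = |999| = 999, RHS = |1000 - 1| = |999| = 999; 999 = 999 — holds
The sides are never unequal, so the relation holds for every integer in [-1000, 1000].

No counterexample exists.

Answer: True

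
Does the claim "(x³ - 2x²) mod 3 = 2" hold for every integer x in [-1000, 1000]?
The claim fails at x = 0:
x = 0: LHS = (0³ - 2·0²) mod 3 = 0 mod 3 = 0; 0 = 2 — FAILS

Because a single integer refutes it, the statement is false.

Answer: False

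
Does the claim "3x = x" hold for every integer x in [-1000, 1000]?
The claim fails at x = 1:
x = 1: LHS = 3·1 = 3; 3 = 1 — FAILS

Because a single integer refutes it, the statement is false.

Answer: False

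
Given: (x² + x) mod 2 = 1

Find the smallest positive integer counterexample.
Testing positive integers:
x = 1: LHS = (1² + 1) mod 2 = 2 mod 2 = 0; 0 = 1 — FAILS  ← smallest positive counterexample

Answer: x = 1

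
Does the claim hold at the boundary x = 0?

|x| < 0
x = 0: LHS = |0| = 0; 0 < 0 — FAILS

The relation fails at x = 0, so x = 0 is a counterexample.

Answer: No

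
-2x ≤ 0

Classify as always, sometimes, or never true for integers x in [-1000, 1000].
Holds at x = 0: LHS = -2·0 = 0; 0 ≤ 0 — holds
Fails at x = -1: LHS = -2·(-1) = 2; 2 ≤ 0 — FAILS
It is satisfied by some integers in the range but not all.

Answer: Sometimes true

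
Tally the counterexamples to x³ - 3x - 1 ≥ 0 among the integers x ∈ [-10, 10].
Counterexamples in [-10, 10]: {-10, -9, -8, -7, -6, -5, -4, -3, -2, 0, 1}.

Counting them gives 11 values.

Answer: 11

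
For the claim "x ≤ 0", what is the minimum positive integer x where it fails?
Testing positive integers:
x = 1: 1 ≤ 0 — FAILS  ← smallest positive counterexample

Answer: x = 1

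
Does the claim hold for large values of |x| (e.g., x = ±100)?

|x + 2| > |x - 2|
x = 100: LHS = |100 + 2| = |102| = 102, RHS = |100 - 2| = |98| = 98; 102 > 98 — holds
x = -100: LHS = |(-100) + 2| = |-98| = 98, RHS = |(-100) - 2| = |-102| = 102; 98 > 102 — FAILS

Answer: Partially: holds for x = 100, fails for x = -100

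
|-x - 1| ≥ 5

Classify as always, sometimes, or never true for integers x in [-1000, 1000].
Holds at x = 4: LHS = |-4 - 1| = |-5| = 5; 5 ≥ 5 — holds
Fails at x = 0: LHS = |-0 - 1| = |-1| = 1; 1 ≥ 5 — FAILS
It is satisfied by some integers in the range but not all.

Answer: Sometimes true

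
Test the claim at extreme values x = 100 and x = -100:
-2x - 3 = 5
x = 100: LHS = -2·100 - 3 = -203; -203 = 5 — FAILS
x = -100: LHS = -2·(-100) - 3 = 197; 197 = 5 — FAILS

Answer: No, fails for both x = 100 and x = -100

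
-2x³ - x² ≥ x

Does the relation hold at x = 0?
x = 0: LHS = -2·0³ - 0² = 0; 0 ≥ 0 — holds

The relation is satisfied at x = 0.

Answer: Yes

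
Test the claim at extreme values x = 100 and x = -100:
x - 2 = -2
x = 100: LHS = 100 - 2 = 98; 98 = -2 — FAILS
x = -100: LHS = (-100) - 2 = -102; -102 = -2 — FAILS

Answer: No, fails for both x = 100 and x = -100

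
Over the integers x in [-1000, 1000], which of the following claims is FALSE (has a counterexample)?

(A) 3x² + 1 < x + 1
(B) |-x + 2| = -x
(A) x = 0: LHS = 3·0² + 1 = 1, RHS = 0 + 1 = 1; 1 < 1 — FAILS
(B) x = 0: LHS = |-0 + 2| = |2| = 2, RHS = -0 = 0; 2 = 0 — FAILS

Answer: Both A and B are false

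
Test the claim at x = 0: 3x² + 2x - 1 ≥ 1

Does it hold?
x = 0: LHS = 3·0² + 2·0 - 1 = -1; -1 ≥ 1 — FAILS

The relation fails at x = 0, so x = 0 is a counterexample.

Answer: No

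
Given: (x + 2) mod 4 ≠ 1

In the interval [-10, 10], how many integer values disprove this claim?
Counterexamples in [-10, 10]: {-9, -5, -1, 3, 7}.

Counting them gives 5 values.

Answer: 5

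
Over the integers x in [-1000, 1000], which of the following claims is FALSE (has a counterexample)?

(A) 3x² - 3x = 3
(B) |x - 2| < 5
(A) x = 0: LHS = 3·0² - 3·0 = 0; 0 = 3 — FAILS
(B) x = -3: LHS = |(-3) - 2| = |-5| = 5; 5 < 5 — FAILS

Answer: Both A and B are false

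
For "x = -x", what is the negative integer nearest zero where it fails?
Testing negative integers from -1 downward:
x = -1: RHS = -(-1) = 1; -1 = 1 — FAILS  ← closest negative counterexample to 0

Answer: x = -1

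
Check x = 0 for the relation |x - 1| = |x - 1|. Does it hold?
x = 0: LHS = |0 - 1| = |-1| = 1, RHS = |0 - 1| = |-1| = 1; 1 = 1 — holds

The relation is satisfied at x = 0.

Answer: Yes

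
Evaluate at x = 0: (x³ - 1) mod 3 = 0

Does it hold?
x = 0: LHS = (0³ - 1) mod 3 = (-1) mod 3 = 2; 2 = 0 — FAILS

The relation fails at x = 0, so x = 0 is a counterexample.

Answer: No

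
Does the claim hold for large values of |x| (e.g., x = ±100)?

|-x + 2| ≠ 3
x = 100: LHS = |-100 + 2| = |-98| = 98; 98 ≠ 3 — holds
x = -100: LHS = |-(-100) + 2| = |102| = 102; 102 ≠ 3 — holds

Answer: Yes, holds for both x = 100 and x = -100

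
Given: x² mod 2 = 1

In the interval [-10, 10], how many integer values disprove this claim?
Counterexamples in [-10, 10]: {-10, -8, -6, -4, -2, 0, 2, 4, 6, 8, 10}.

Counting them gives 11 values.

Answer: 11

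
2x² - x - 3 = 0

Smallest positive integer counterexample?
Testing positive integers:
x = 1: LHS = 2·1² - 1 - 3 = -2; -2 = 0 — FAILS  ← smallest positive counterexample

Answer: x = 1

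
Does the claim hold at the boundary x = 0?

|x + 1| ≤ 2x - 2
x = 0: LHS = |0 + 1| = |1| = 1, RHS = 2·0 - 2 = -2; 1 ≤ -2 — FAILS

The relation fails at x = 0, so x = 0 is a counterexample.

Answer: No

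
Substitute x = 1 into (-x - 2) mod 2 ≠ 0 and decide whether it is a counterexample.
Substitute x = 1 into the relation:
x = 1: LHS = (-1 - 2) mod 2 = (-3) mod 2 = 1; 1 ≠ 0 — holds

The claim holds here, so x = 1 is not a counterexample. (A counterexample exists elsewhere, e.g. x = 0.)

Answer: No, x = 1 is not a counterexample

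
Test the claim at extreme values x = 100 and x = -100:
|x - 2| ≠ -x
x = 100: LHS = |100 - 2| = |98| = 98; 98 ≠ -100 — holds
x = -100: LHS = |(-100) - 2| = |-102| = 102, RHS = -(-100) = 100; 102 ≠ 100 — holds

Answer: Yes, holds for both x = 100 and x = -100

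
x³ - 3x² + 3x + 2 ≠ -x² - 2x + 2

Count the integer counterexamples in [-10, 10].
Counterexamples in [-10, 10]: {0}.

Counting them gives 1 values.

Answer: 1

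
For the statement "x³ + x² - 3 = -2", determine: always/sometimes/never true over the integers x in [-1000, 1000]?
Track d = LHS − RHS over the integers in [-1000, 1000]. Equality would need d = 0, but d changes sign only between consecutive integers, jumping over 0:
x = 0: LHS = 0³ + 0² - 3 = -3; -3 = -2 — FAILS  (d = -1)
x = 1: LHS = 1³ + 1² - 3 = -1; -1 = -2 — FAILS  (d = 1)
Away from these crossings d keeps a constant sign, and checking every integer in [-1000, 1000] confirms d ≠ 0 throughout. Hence the two sides are never equal, so the claimed relation (=) fails for every integer in [-1000, 1000].

No integer in the range satisfies it.

Answer: Never true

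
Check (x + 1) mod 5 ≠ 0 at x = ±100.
x = 100: LHS = (100 + 1) mod 5 = 101 mod 5 = 1; 1 ≠ 0 — holds
x = -100: LHS = ((-100) + 1) mod 5 = (-99) mod 5 = 1; 1 ≠ 0 — holds

Answer: Yes, holds for both x = 100 and x = -100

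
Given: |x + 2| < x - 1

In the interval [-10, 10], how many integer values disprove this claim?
Counterexamples in [-10, 10]: {-10, -9, -8, -7, -6, -5, -4, -3, -2, -1, 0, 1, 2, 3, 4, 5, 6, 7, 8, 9, 10}.

Counting them gives 21 values.

Answer: 21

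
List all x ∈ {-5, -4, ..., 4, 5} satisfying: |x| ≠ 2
Holds for: {-5, -4, -3, -1, 0, 1, 3, 4, 5}
Fails for: {-2, 2}

Answer: {-5, -4, -3, -1, 0, 1, 3, 4, 5}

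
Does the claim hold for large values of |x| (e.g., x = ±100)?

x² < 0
x = 100: LHS = 100² = 10000; 10000 < 0 — FAILS
x = -100: LHS = (-100)² = 10000; 10000 < 0 — FAILS

Answer: No, fails for both x = 100 and x = -100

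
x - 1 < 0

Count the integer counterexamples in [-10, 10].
Counterexamples in [-10, 10]: {1, 2, 3, 4, 5, 6, 7, 8, 9, 10}.

Counting them gives 10 values.

Answer: 10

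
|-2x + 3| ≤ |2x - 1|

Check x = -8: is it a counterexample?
Substitute x = -8 into the relation:
x = -8: LHS = |-2·(-8) + 3| = |19| = 19, RHS = |2·(-8) - 1| = |-17| = 17; 19 ≤ 17 — FAILS

Since the claim fails at x = -8, this value is a counterexample.

Answer: Yes, x = -8 is a counterexample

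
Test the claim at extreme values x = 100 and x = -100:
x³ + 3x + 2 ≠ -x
x = 100: LHS = 100³ + 3·100 + 2 = 1000302; 1000302 ≠ -100 — holds
x = -100: LHS = (-100)³ + 3·(-100) + 2 = -1000298, RHS = -(-100) = 100; -1000298 ≠ 100 — holds

Answer: Yes, holds for both x = 100 and x = -100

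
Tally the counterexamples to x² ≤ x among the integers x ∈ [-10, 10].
Counterexamples in [-10, 10]: {-10, -9, -8, -7, -6, -5, -4, -3, -2, -1, 2, 3, 4, 5, 6, 7, 8, 9, 10}.

Counting them gives 19 values.

Answer: 19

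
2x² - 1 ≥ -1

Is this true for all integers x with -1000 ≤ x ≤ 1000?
Over all integers in [-1000, 1000], LHS − RHS is smallest at x = 0, where it equals 0:
x = 0: LHS = 2·0² - 1 = -1; -1 ≥ -1 — holds
At the ends of the range:
x = -1000: LHS = 2·(-1000)² - 1 = 1999999; 1999999 ≥ -1 — holds
x = 1000: LHS = 2·1000² - 1 = 1999999; 1999999 ≥ -1 — holds
Hence LHS − RHS is never negative, i.e. LHS ≥ RHS throughout, so the relation holds for every integer in [-1000, 1000].

No counterexample exists.

Answer: True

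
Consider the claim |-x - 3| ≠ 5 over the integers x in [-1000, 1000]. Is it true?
The claim fails at x = 2:
x = 2: LHS = |-2 - 3| = |-5| = 5; 5 ≠ 5 — FAILS

Because a single integer refutes it, the statement is false.

Answer: False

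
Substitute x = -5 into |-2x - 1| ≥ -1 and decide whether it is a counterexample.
Substitute x = -5 into the relation:
x = -5: LHS = |-2·(-5) - 1| = |9| = 9; 9 ≥ -1 — holds

The relation holds at x = -5, so it is not a counterexample.

Answer: No, x = -5 is not a counterexample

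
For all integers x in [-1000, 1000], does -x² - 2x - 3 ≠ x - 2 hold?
Track d = LHS − RHS over the integers in [-1000, 1000]. Equality would need d = 0, but d changes sign only between consecutive integers, jumping over 0:
x = -3: LHS = -(-3)² - 2·(-3) - 3 = -6, RHS = (-3) - 2 = -5; -6 ≠ -5 — holds  (d = -1)
x = -2: LHS = -(-2)² - 2·(-2) - 3 = -3, RHS = (-2) - 2 = -4; -3 ≠ -4 — holds  (d = 1)
x = -1: LHS = -(-1)² - 2·(-1) - 3 = -2, RHS = (-1) - 2 = -3; -2 ≠ -3 — holds  (d = 1)
x = 0: LHS = -0² - 2·0 - 3 = -3, RHS = 0 - 2 = -2; -3 ≠ -2 — holds  (d = -1)
Away from these crossings d keeps a constant sign, and checking every integer in [-1000, 1000] confirms d ≠ 0 throughout. Hence the two sides are never equal, so the relation holds for every integer in [-1000, 1000].

No counterexample exists.

Answer: True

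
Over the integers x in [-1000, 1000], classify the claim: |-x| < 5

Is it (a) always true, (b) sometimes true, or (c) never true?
Holds at x = 0: LHS = |-0| = |0| = 0; 0 < 5 — holds
Fails at x = 5: LHS = |-5| = 5; 5 < 5 — FAILS
It is satisfied by some integers in the range but not all.

Answer: Sometimes true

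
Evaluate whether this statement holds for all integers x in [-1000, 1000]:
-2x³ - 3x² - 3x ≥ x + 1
The claim fails at x = 0:
x = 0: LHS = -2·0³ - 3·0² - 3·0 = 0, RHS = 0 + 1 = 1; 0 ≥ 1 — FAILS

Because a single integer refutes it, the statement is false.

Answer: False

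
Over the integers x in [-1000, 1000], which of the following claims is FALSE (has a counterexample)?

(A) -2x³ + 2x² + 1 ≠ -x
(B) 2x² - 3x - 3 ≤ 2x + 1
(A) Track d = LHS − RHS over the integers in [-1000, 1000]. Equality would need d = 0, but d changes sign only between consecutive integers, jumping over 0:
x = 1: LHS = -2·1³ + 2·1² + 1 = 1; 1 ≠ -1 — holds  (d = 2)
x = 2: LHS = -2·2³ + 2·2² + 1 = -7; -7 ≠ -2 — holds  (d = -5)
Away from these crossings d keeps a constant sign, and checking every integer in [-1000, 1000] confirms d ≠ 0 throughout. Hence the two sides are never equal, so the relation holds for every integer in [-1000, 1000].

(B) x = -1: LHS = 2·(-1)² - 3·(-1) - 3 = 2, RHS = 2·(-1) + 1 = -1; 2 ≤ -1 — FAILS

Only (B) has a counterexample.

Answer: B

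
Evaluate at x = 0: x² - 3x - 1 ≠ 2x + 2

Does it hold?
x = 0: LHS = 0² - 3·0 - 1 = -1, RHS = 2·0 + 2 = 2; -1 ≠ 2 — holds

The relation is satisfied at x = 0.

Answer: Yes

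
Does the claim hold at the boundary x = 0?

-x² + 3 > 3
x = 0: LHS = -0² + 3 = 3; 3 > 3 — FAILS

The relation fails at x = 0, so x = 0 is a counterexample.

Answer: No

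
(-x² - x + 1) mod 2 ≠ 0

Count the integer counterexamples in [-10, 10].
For a polynomial with integer coefficients, its value mod 2 depends only on x mod 2, so it suffices to check one representative of each residue class, x = 0, 1:
x = 0: LHS = (-0² - 0 + 1) mod 2 = 1 mod 2 = 1; 1 ≠ 0 — holds
x = 1: LHS = (-1² - 1 + 1) mod 2 = (-1) mod 2 = 1; 1 ≠ 0 — holds
The relation holds in every residue class, so the relation holds for every integer in [-10, 10].

No counterexample appears in that range.

Answer: 0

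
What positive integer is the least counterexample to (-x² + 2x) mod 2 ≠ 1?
Testing positive integers:
x = 1: LHS = (-1² + 2·1) mod 2 = 1 mod 2 = 1; 1 ≠ 1 — FAILS  ← smallest positive counterexample

Answer: x = 1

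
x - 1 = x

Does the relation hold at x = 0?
x = 0: LHS = 0 - 1 = -1; -1 = 0 — FAILS

The relation fails at x = 0, so x = 0 is a counterexample.

Answer: No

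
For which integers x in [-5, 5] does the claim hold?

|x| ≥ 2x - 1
Holds for: {-5, -4, -3, -2, -1, 0, 1}
Fails for: {2, 3, 4, 5}

Answer: {-5, -4, -3, -2, -1, 0, 1}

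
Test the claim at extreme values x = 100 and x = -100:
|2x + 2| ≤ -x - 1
x = 100: LHS = |2·100 + 2| = |202| = 202, RHS = -100 - 1 = -101; 202 ≤ -101 — FAILS
x = -100: LHS = |2·(-100) + 2| = |-198| = 198, RHS = -(-100) - 1 = 99; 198 ≤ 99 — FAILS

Answer: No, fails for both x = 100 and x = -100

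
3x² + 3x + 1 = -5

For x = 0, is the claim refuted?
Substitute x = 0 into the relation:
x = 0: LHS = 3·0² + 3·0 + 1 = 1; 1 = -5 — FAILS

Since the claim fails at x = 0, this value is a counterexample.

Answer: Yes, x = 0 is a counterexample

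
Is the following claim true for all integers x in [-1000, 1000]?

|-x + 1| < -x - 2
The claim fails at x = 0:
x = 0: LHS = |-0 + 1| = |1| = 1, RHS = -0 - 2 = -2; 1 < -2 — FAILS

Because a single integer refutes it, the statement is false.

Answer: False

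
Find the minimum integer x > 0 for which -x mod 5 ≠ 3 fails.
Testing positive integers:
x = 1: LHS = (-1) mod 5 = 4; 4 ≠ 3 — holds
x = 2: LHS = (-2) mod 5 = 3; 3 ≠ 3 — FAILS  ← smallest positive counterexample

Answer: x = 2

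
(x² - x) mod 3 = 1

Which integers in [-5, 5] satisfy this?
For a polynomial with integer coefficients, its value mod 3 depends only on x mod 3, so it suffices to check one representative of each residue class, x = 0, 1, 2:
x = 0: LHS = (0² - 0) mod 3 = 0 mod 3 = 0; 0 = 1 — FAILS
x = 1: LHS = (1² - 1) mod 3 = 0 mod 3 = 0; 0 = 1 — FAILS
x = 2: LHS = (2² - 2) mod 3 = 2 mod 3 = 2; 2 = 1 — FAILS
The relation fails in every residue class, so the claimed relation (=) fails for every integer in [-5, 5].

Answer: None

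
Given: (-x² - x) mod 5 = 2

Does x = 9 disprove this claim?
Substitute x = 9 into the relation:
x = 9: LHS = (-9² - 9) mod 5 = (-90) mod 5 = 0; 0 = 2 — FAILS

Since the claim fails at x = 9, this value is a counterexample.

Answer: Yes, x = 9 is a counterexample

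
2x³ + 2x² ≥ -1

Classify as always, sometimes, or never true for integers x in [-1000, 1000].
Holds at x = 0: LHS = 2·0³ + 2·0² = 0; 0 ≥ -1 — holds
Fails at x = -2: LHS = 2·(-2)³ + 2·(-2)² = -8; -8 ≥ -1 — FAILS
It is satisfied by some integers in the range but not all.

Answer: Sometimes true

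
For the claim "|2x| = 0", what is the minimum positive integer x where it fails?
Testing positive integers:
x = 1: LHS = |2·1| = |2| = 2; 2 = 0 — FAILS  ← smallest positive counterexample

Answer: x = 1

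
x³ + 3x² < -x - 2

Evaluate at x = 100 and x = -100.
x = 100: LHS = 100³ + 3·100² = 1030000, RHS = -100 - 2 = -102; 1030000 < -102 — FAILS
x = -100: LHS = (-100)³ + 3·(-100)² = -970000, RHS = -(-100) - 2 = 98; -970000 < 98 — holds

Answer: Partially: fails for x = 100, holds for x = -100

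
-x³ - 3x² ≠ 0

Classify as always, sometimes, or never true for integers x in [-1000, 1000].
Holds at x = 1: LHS = -1³ - 3·1² = -4; -4 ≠ 0 — holds
Fails at x = 0: LHS = -0³ - 3·0² = 0; 0 ≠ 0 — FAILS
It is satisfied by some integers in the range but not all.

Answer: Sometimes true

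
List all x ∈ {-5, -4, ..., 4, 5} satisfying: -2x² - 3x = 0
Holds for: {0}
Fails for: {-5, -4, -3, -2, -1, 1, 2, 3, 4, 5}

Answer: {0}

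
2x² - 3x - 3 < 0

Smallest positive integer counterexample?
Testing positive integers:
x = 1: LHS = 2·1² - 3·1 - 3 = -4; -4 < 0 — holds
x = 2: LHS = 2·2² - 3·2 - 3 = -1; -1 < 0 — holds
x = 3: LHS = 2·3² - 3·3 - 3 = 6; 6 < 0 — FAILS  ← smallest positive counterexample

Answer: x = 3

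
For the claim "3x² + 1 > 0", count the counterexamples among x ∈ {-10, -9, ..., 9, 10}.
Over all integers in [-10, 10], LHS − RHS is smallest at x = 0, where it equals 1:
x = 0: LHS = 3·0² + 1 = 1; 1 > 0 — holds
At the ends of the range:
x = -10: LHS = 3·(-10)² + 1 = 301; 301 > 0 — holds
x = 10: LHS = 3·10² + 1 = 301; 301 > 0 — holds
Hence LHS − RHS is never zero or negative, i.e. LHS > RHS throughout, so the relation holds for every integer in [-10, 10].

No counterexample appears in that range.

Answer: 0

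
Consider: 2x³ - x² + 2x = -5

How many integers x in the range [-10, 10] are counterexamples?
Counterexamples in [-10, 10]: {-10, -9, -8, -7, -6, -5, -4, -3, -2, 0, 1, 2, 3, 4, 5, 6, 7, 8, 9, 10}.

Counting them gives 20 values.

Answer: 20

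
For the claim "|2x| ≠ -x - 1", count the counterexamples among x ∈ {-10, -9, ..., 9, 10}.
Over all integers in [-10, 10], LHS − RHS is always positive; it is smallest at x = 0, where it equals 1:
x = 0: LHS = |2·0| = |0| = 0, RHS = -0 - 1 = -1; 0 ≠ -1 — holds
At the ends of the range:
x = -10: LHS = |2·(-10)| = |-20| = 20, RHS = -(-10) - 1 = 9; 20 ≠ 9 — holds
x = 10: LHS = |2·10| = |20| = 20, RHS = -10 - 1 = -11; 20 ≠ -11 — holds
Hence LHS − RHS is never 0, i.e. the two sides are never equal, so the relation holds for every integer in [-10, 10].

No counterexample appears in that range.

Answer: 0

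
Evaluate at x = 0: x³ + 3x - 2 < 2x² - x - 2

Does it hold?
x = 0: LHS = 0³ + 3·0 - 2 = -2, RHS = 2·0² - 0 - 2 = -2; -2 < -2 — FAILS

The relation fails at x = 0, so x = 0 is a counterexample.

Answer: No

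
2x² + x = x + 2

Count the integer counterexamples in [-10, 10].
Counterexamples in [-10, 10]: {-10, -9, -8, -7, -6, -5, -4, -3, -2, 0, 2, 3, 4, 5, 6, 7, 8, 9, 10}.

Counting them gives 19 values.

Answer: 19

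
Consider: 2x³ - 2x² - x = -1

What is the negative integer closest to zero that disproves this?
Testing negative integers from -1 downward:
x = -1: LHS = 2·(-1)³ - 2·(-1)² - (-1) = -3; -3 = -1 — FAILS  ← closest negative counterexample to 0

Answer: x = -1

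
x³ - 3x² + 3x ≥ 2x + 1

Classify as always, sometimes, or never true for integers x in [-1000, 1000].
Holds at x = 3: LHS = 3³ - 3·3² + 3·3 = 9, RHS = 2·3 + 1 = 7; 9 ≥ 7 — holds
Fails at x = 0: LHS = 0³ - 3·0² + 3·0 = 0, RHS = 2·0 + 1 = 1; 0 ≥ 1 — FAILS
It is satisfied by some integers in the range but not all.

Answer: Sometimes true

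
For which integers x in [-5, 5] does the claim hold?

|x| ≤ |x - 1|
Holds for: {-5, -4, -3, -2, -1, 0}
Fails for: {1, 2, 3, 4, 5}

Answer: {-5, -4, -3, -2, -1, 0}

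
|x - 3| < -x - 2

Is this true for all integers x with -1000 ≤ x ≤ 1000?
The claim fails at x = 0:
x = 0: LHS = |0 - 3| = |-3| = 3, RHS = -0 - 2 = -2; 3 < -2 — FAILS

Because a single integer refutes it, the statement is false.

Answer: False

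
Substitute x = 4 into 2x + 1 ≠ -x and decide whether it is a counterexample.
Substitute x = 4 into the relation:
x = 4: LHS = 2·4 + 1 = 9; 9 ≠ -4 — holds

The relation holds at x = 4, so it is not a counterexample.

Answer: No, x = 4 is not a counterexample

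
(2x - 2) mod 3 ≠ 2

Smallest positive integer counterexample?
Testing positive integers:
x = 1: LHS = (2·1 - 2) mod 3 = 0 mod 3 = 0; 0 ≠ 2 — holds
x = 2: LHS = (2·2 - 2) mod 3 = 2 mod 3 = 2; 2 ≠ 2 — FAILS  ← smallest positive counterexample

Answer: x = 2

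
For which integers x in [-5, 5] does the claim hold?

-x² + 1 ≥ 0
Holds for: {-1, 0, 1}
Fails for: {-5, -4, -3, -2, 2, 3, 4, 5}

Answer: {-1, 0, 1}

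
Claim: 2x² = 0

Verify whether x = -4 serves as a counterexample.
Substitute x = -4 into the relation:
x = -4: LHS = 2·(-4)² = 32; 32 = 0 — FAILS

Since the claim fails at x = -4, this value is a counterexample.

Answer: Yes, x = -4 is a counterexample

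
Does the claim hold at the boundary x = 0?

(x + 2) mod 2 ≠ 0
x = 0: LHS = (0 + 2) mod 2 = 2 mod 2 = 0; 0 ≠ 0 — FAILS

The relation fails at x = 0, so x = 0 is a counterexample.

Answer: No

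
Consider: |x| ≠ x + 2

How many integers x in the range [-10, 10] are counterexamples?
Counterexamples in [-10, 10]: {-1}.

Counting them gives 1 values.

Answer: 1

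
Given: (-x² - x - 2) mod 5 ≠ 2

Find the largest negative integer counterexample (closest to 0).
Testing negative integers from -1 downward:
x = -1: LHS = (-(-1)² - (-1) - 2) mod 5 = (-2) mod 5 = 3; 3 ≠ 2 — holds
x = -2: LHS = (-(-2)² - (-2) - 2) mod 5 = (-4) mod 5 = 1; 1 ≠ 2 — holds
x = -3: LHS = (-(-3)² - (-3) - 2) mod 5 = (-8) mod 5 = 2; 2 ≠ 2 — FAILS  ← closest negative counterexample to 0

Answer: x = -3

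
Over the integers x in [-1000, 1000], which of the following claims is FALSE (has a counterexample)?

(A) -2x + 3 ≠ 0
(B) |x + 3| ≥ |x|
(A) Track d = LHS − RHS over the integers in [-1000, 1000]. Equality would need d = 0, but d changes sign only between consecutive integers, jumping over 0:
x = 1: LHS = -2·1 + 3 = 1; 1 ≠ 0 — holds  (d = 1)
x = 2: LHS = -2·2 + 3 = -1; -1 ≠ 0 — holds  (d = -1)
Away from these crossings d keeps a constant sign, and checking every integer in [-1000, 1000] confirms d ≠ 0 throughout. Hence the two sides are never equal, so the relation holds for every integer in [-1000, 1000].

(B) x = -2: LHS = |(-2) + 3| = |1| = 1, RHS = |-2| = 2; 1 ≥ 2 — FAILS

Only (B) has a counterexample.

Answer: B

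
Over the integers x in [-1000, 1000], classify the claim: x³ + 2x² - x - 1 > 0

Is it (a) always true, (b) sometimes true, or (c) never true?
Holds at x = 1: LHS = 1³ + 2·1² - 1 - 1 = 1; 1 > 0 — holds
Fails at x = 0: LHS = 0³ + 2·0² - 0 - 1 = -1; -1 > 0 — FAILS
It is satisfied by some integers in the range but not all.

Answer: Sometimes true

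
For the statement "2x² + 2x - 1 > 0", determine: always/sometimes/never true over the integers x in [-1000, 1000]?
Holds at x = 1: LHS = 2·1² + 2·1 - 1 = 3; 3 > 0 — holds
Fails at x = 0: LHS = 2·0² + 2·0 - 1 = -1; -1 > 0 — FAILS
It is satisfied by some integers in the range but not all.

Answer: Sometimes true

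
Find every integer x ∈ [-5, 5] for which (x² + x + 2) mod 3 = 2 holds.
Holds for: {-4, -3, -1, 0, 2, 3, 5}
Fails for: {-5, -2, 1, 4}

Answer: {-4, -3, -1, 0, 2, 3, 5}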